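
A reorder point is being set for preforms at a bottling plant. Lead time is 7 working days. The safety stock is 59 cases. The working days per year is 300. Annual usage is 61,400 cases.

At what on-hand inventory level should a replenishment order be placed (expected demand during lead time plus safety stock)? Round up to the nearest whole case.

1,492 cases

Daily demand d = 61,400 / 300 = 204.667 cases/day
Demand during lead time = 204.667 × 7 = 1,432.67
Reorder point = 1,432.67 + 59 = 1,491.67 → round up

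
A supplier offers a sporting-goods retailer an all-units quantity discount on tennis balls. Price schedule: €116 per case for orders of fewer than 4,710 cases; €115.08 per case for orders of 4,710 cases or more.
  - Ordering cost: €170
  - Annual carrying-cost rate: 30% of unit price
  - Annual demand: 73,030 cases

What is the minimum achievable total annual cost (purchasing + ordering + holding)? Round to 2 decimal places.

€8,488,232.32

H₁ = 30%×€116 = €34.8000;  H₂ = 30%×€115.08 = €34.5240
EOQ₁ = √(2×73,030×170/34.8000) = 844.70  (< 4,710, feasible at tier 1)
EOQ₂ = √(2×73,030×170/34.5240) = 848.07  (< 4,710 → use Q = 4,710 at tier-2 price)
TC(tier 1 (EOQ₁), Q≈844.7) = €8,500,875.42
TC(tier 2, Q≈4,710.0) = €8,488,232.32
Minimum at tier 2: €8,488,232.32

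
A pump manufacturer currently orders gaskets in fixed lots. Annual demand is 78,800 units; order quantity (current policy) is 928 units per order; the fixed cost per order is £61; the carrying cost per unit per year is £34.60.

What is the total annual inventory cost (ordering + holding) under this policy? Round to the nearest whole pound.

Ordering: D/Q × S = 78,800/928 × £61 = £5,179.74
Holding:  Q/2 × H = 928/2 × £34.6 = £16,054.40
Total = £5,179.74 + £16,054.40 = £21,234.14

£21,234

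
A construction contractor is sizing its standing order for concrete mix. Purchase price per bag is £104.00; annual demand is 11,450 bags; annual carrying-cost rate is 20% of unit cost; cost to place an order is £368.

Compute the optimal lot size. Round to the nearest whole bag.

637 bags

Carrying cost H = £104 × 20% = £20.8000/bag/yr
EOQ = √(2DS/H) = √(2 × 11,450 × 368 / 20.8)
    = √(405,153.85) ≈ 636.52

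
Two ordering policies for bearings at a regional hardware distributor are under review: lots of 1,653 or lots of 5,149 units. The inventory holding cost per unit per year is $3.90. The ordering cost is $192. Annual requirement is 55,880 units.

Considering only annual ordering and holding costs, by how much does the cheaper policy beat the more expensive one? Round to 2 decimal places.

TC(Q) = (D/Q)S + (Q/2)H
TC(1,653) = (55,880/1,653)×192 + (1,653/2)×3.9 = $9,713.95
TC(5,149) = (55,880/5,149)×192 + (5,149/2)×3.9 = $12,124.25
|ΔTC| = |$9,713.95 − $12,124.25| = $2,410.30

$2,410.30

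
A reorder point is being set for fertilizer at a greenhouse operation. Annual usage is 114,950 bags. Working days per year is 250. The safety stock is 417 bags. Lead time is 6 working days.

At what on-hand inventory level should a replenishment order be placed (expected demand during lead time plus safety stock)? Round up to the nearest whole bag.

Daily demand d = 114,950 / 250 = 459.800 bags/day
Demand during lead time = 459.800 × 6 = 2,758.80
Reorder point = 2,758.80 + 417 = 3,175.80 → round up

3,176 bags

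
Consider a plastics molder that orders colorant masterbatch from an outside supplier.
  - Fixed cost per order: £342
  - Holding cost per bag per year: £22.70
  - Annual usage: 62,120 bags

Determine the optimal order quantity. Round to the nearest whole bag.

1,368 bags

2DS/H = 2·62,120·342/22.7 = 1,871,809.69
EOQ = √1,871,809.69 ≈ 1,368.14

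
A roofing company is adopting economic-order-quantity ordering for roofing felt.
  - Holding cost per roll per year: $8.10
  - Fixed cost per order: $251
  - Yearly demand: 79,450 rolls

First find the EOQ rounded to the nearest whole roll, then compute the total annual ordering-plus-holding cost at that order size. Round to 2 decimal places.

$17,973.86

2DS/H = 2·79,450·251/8.1 = 4,923,938.27
EOQ = √4,923,938.27 ≈ 2,218.99 → Q = 2,219 rolls
Ordering: D/Q × S = 79,450/2,219 × $251 = $8,986.91
Holding:  Q/2 × H = 2,219/2 × $8.1 = $8,986.95
Total = $8,986.91 + $8,986.95 = $17,973.86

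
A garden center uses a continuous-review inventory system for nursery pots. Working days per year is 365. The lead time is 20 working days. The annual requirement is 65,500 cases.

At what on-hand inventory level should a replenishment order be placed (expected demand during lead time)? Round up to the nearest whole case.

Daily demand d = 65,500 / 365 = 179.452 cases/day
Demand during lead time = 179.452 × 20 = 3,589.04
Reorder point = 3,589.04 → round up

3,590 cases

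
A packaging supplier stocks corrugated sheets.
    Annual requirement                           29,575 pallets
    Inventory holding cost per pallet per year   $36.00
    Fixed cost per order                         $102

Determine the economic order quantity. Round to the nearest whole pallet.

2DS/H = 2·29,575·102/36 = 167,591.67
EOQ = √167,591.67 ≈ 409.38

409 pallets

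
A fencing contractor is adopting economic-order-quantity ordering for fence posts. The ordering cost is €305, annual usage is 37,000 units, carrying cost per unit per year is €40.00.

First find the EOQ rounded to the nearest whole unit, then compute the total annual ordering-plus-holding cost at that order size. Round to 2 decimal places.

€30,046.63

2DS/H = 2·37,000·305/40 = 564,250.00
EOQ = √564,250.00 ≈ 751.17 → Q = 751 units
Annual ordering cost = (D/Q)·S = (37,000/751) × 305 = €15,026.63
Annual holding cost  = (Q/2)·H = (751/2) × 40 = €15,020.00
Total = €15,026.63 + €15,020.00 = €30,046.63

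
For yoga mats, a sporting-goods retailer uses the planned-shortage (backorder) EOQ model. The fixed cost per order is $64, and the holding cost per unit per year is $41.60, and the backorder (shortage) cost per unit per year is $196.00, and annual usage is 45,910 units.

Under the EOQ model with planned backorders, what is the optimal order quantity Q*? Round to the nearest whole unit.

414 units

Q* = √(2DS/H) · √((H + b)/b)
   = √(2 × 45,910 × 64 / 41.6) · √((41.6 + 196) / 196)
   = 375.848 × 1.1010 ≈ 413.82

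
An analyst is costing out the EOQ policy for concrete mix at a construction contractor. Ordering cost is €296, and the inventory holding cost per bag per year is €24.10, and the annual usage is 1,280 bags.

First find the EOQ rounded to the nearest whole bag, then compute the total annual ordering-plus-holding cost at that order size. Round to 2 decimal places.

€4,273.41

2DS/H = 2·1,280·296/24.1 = 31,442.32
EOQ = √31,442.32 ≈ 177.32 → Q = 177 bags
Ordering: D/Q × S = 1,280/177 × €296 = €2,140.56
Holding:  Q/2 × H = 177/2 × €24.1 = €2,132.85
Total = €2,140.56 + €2,132.85 = €4,273.41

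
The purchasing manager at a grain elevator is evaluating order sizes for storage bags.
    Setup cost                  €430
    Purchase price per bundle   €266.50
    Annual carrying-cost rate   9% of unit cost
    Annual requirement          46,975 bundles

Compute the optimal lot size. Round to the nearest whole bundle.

1,298 bundles

Holding cost per bundle per year: H = 9% × €266.5 = €23.9850
Optimal lot size Q* = (2 × 46,975 × €430 / €23.985)^½ ≈ 1,297.81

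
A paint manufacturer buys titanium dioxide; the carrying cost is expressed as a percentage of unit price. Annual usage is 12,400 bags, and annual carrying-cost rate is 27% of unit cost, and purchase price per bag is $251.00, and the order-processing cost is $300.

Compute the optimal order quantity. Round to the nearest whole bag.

331 bags

Holding cost per bag per year: H = 27% × $251 = $67.7700
Optimal lot size Q* = (2 × 12,400 × $300 / $67.77)^½ ≈ 331.34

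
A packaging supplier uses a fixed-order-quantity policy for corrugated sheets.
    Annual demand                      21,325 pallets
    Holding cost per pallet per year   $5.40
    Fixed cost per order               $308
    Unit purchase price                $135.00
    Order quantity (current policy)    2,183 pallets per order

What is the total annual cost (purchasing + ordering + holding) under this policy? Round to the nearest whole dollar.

Annual ordering cost = (D/Q)·S = (21,325/2,183) × 308 = $3,008.75
Annual holding cost  = (Q/2)·H = (2,183/2) × 5.4 = $5,894.10
Purchase cost = D·C = 21,325 × 135 = $2,878,875.00
Total = $3,008.75 + $5,894.10 + $2,878,875.00 = $2,887,777.85

$2,887,778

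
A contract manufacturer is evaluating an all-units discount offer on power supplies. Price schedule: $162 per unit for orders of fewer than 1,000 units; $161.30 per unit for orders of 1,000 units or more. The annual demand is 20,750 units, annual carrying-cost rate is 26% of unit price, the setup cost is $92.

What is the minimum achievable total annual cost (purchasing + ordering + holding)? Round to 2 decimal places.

$3,369,853.00

H₁ = 26%×$162 = $42.1200;  H₂ = 26%×$161.30 = $41.9380
EOQ₁ = √(2×20,750×92/42.1200) = 301.07  (< 1,000, feasible at tier 1)
EOQ₂ = √(2×20,750×92/41.9380) = 301.73  (< 1,000 → use Q = 1,000 at tier-2 price)
TC(tier 1 (EOQ₁), Q≈301.1) = $3,374,181.25
TC(tier 2, Q≈1,000.0) = $3,369,853.00
Minimum at tier 2: $3,369,853.00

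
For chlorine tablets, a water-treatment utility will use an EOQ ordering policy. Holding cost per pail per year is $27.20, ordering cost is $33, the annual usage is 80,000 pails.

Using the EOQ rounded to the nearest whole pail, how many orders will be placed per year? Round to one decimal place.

2DS/H = 2·80,000·33/27.2 = 194,117.65
EOQ = √194,117.65 ≈ 440.59 → Q = 441
Orders per year = D/Q = 80,000 / 441 = 181.406

181.4 orders per year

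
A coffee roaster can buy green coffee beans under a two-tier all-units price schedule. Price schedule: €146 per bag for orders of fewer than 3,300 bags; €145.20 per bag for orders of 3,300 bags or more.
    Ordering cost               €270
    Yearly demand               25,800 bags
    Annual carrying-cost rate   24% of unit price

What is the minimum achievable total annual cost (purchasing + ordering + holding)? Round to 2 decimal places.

€3,788,894.73

H₁ = 24%×€146 = €35.0400;  H₂ = 24%×€145.20 = €34.8480
EOQ₁ = √(2×25,800×270/35.0400) = 630.56  (< 3,300, feasible at tier 1)
EOQ₂ = √(2×25,800×270/34.8480) = 632.29  (< 3,300 → use Q = 3,300 at tier-2 price)
TC(tier 1 (EOQ₁), Q≈630.6) = €3,788,894.73
TC(tier 2, Q≈3,300.0) = €3,805,770.11
Minimum at tier 1 (EOQ₁): €3,788,894.73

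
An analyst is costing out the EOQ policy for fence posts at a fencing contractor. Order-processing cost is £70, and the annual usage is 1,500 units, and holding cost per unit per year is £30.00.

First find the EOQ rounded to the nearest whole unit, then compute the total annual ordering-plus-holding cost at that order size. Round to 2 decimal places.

£2,510.00

Q* = √(2·D·S / H) = √(2·1,500·70 / 30) = √7,000.0 ≈ 83.67 → Q = 84 units
Annual ordering cost = (D/Q)·S = (1,500/84) × 70 = £1,250.00
Annual holding cost  = (Q/2)·H = (84/2) × 30 = £1,260.00
Total = £1,250.00 + £1,260.00 = £2,510.00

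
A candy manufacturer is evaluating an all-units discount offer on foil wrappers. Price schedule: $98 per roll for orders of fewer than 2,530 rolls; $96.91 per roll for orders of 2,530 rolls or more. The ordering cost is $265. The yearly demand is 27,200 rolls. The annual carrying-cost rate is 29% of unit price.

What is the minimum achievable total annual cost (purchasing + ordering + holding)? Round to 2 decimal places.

H₁ = 29%×$98 = $28.4200;  H₂ = 29%×$96.91 = $28.1039
EOQ₁ = √(2×27,200×265/28.4200) = 712.21  (< 2,530, feasible at tier 1)
EOQ₂ = √(2×27,200×265/28.1039) = 716.21  (< 2,530 → use Q = 2,530 at tier-2 price)
TC(tier 1 (EOQ₁), Q≈712.2) = $2,685,841.11
TC(tier 2, Q≈2,530.0) = $2,674,352.45
Minimum at tier 2: $2,674,352.45

$2,674,352.45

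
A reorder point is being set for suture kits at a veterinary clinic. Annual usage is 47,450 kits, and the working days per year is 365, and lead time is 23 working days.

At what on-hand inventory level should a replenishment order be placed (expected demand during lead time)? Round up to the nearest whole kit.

Daily demand d = 47,450 / 365 = 130.000 kits/day
Demand during lead time = 130.000 × 23 = 2,990.00
Reorder point = 2,990.00 → round up

2,990 kits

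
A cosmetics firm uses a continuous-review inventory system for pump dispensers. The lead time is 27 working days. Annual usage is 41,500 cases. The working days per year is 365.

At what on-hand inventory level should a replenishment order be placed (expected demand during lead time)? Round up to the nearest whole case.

3,070 cases

Daily demand d = 41,500 / 365 = 113.699 cases/day
Demand during lead time = 113.699 × 27 = 3,069.86
Reorder point = 3,069.86 → round up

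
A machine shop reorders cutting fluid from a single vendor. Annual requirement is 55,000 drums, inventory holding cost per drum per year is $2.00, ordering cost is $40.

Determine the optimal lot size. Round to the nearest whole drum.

1,483 drums

2DS/H = 2·55,000·40/2 = 2,200,000.00
EOQ = √2,200,000.00 ≈ 1,483.24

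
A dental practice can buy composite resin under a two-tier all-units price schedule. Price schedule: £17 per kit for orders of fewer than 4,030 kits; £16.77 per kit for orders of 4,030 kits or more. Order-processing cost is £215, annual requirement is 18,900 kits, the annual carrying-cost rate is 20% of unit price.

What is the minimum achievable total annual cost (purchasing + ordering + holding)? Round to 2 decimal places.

H₁ = 20%×£17 = £3.4000;  H₂ = 20%×£16.77 = £3.3540
EOQ₁ = √(2×18,900×215/3.4000) = 1,546.06  (< 4,030, feasible at tier 1)
EOQ₂ = √(2×18,900×215/3.3540) = 1,556.62  (< 4,030 → use Q = 4,030 at tier-2 price)
TC(tier 1 (EOQ₁), Q≈1,546.1) = £326,556.60
TC(tier 2, Q≈4,030.0) = £324,719.62
Minimum at tier 2: £324,719.62

£324,719.62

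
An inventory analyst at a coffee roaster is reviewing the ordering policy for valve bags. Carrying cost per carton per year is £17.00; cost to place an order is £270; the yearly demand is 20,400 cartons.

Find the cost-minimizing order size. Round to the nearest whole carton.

805 cartons

EOQ = √(2DS/H) = √(2 × 20,400 × 270 / 17)
    = √(648,000.00) ≈ 804.98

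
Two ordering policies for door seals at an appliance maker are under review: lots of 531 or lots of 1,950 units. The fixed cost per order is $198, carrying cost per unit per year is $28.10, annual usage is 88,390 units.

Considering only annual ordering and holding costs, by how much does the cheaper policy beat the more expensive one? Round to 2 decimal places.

$4,047.05

Annual cost at Q: ordering D·S/Q plus holding Q·H/2.
TC(531) = (88,390/531)×198 + (531/2)×28.1 = $40,419.53
TC(1,950) = (88,390/1,950)×198 + (1,950/2)×28.1 = $36,372.48
|ΔTC| = |$40,419.53 − $36,372.48| = $4,047.05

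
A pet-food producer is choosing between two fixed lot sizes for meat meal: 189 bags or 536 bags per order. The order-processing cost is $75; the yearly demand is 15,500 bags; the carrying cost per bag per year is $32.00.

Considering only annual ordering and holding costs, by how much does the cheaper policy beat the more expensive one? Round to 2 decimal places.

For each Q, cost = (D/Q)·S + (Q/2)·H.
TC(189) = (15,500/189)×75 + (189/2)×32 = $9,174.79
TC(536) = (15,500/536)×75 + (536/2)×32 = $10,744.84
Lots of 189 are cheaper by $1,570.05.

$1,570.05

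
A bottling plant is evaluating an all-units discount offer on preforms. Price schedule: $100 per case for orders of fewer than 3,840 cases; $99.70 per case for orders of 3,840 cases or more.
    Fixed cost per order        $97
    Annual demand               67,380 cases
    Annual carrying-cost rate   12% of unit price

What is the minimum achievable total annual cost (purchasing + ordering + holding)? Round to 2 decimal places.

H₁ = 12%×$100 = $12.0000;  H₂ = 12%×$99.70 = $11.9640
EOQ₁ = √(2×67,380×97/12.0000) = 1,043.70  (< 3,840, feasible at tier 1)
EOQ₂ = √(2×67,380×97/11.9640) = 1,045.27  (< 3,840 → use Q = 3,840 at tier-2 price)
TC(tier 1 (EOQ₁), Q≈1,043.7) = $6,750,524.40
TC(tier 2, Q≈3,840.0) = $6,742,458.93
Minimum at tier 2: $6,742,458.93

$6,742,458.93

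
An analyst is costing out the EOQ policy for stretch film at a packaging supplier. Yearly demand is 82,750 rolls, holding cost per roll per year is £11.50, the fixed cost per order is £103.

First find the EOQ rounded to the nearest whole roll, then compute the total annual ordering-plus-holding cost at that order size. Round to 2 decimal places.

EOQ = √(2DS/H) = √(2 × 82,750 × 103 / 11.5)
    = √(1,482,304.35) ≈ 1,217.50 → Q = 1,217 rolls
Orders/yr = 82,750/1,217 = 67.995; ordering cost = 67.995 × £103 = £7,003.49
Average inventory = 1,217/2 = 608.5; holding cost = 608.5 × £11.5 = £6,997.75
Total = £7,003.49 + £6,997.75 = £14,001.24

£14,001.24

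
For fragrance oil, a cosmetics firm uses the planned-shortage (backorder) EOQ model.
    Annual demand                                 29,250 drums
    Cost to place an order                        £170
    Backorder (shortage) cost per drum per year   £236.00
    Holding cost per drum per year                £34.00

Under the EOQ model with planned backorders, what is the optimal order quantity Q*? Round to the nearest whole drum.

578 drums

Basic EOQ = √(2·29,250·170/34) = 540.833
Backorder adjustment √((H+b)/b) = √((34+236)/236) = 1.0696
Q* = 540.833 × 1.0696 ≈ 578.48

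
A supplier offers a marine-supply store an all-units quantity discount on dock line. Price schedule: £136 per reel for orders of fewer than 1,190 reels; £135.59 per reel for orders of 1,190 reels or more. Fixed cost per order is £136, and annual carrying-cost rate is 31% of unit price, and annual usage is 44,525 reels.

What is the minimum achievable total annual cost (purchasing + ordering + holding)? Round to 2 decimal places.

£6,067,242.90

H₁ = 31%×£136 = £42.1600;  H₂ = 31%×£135.59 = £42.0329
EOQ₁ = √(2×44,525×136/42.1600) = 535.96  (< 1,190, feasible at tier 1)
EOQ₂ = √(2×44,525×136/42.0329) = 536.77  (< 1,190 → use Q = 1,190 at tier-2 price)
TC(tier 1 (EOQ₁), Q≈536.0) = £6,077,996.27
TC(tier 2, Q≈1,190.0) = £6,067,242.90
Minimum at tier 2: £6,067,242.90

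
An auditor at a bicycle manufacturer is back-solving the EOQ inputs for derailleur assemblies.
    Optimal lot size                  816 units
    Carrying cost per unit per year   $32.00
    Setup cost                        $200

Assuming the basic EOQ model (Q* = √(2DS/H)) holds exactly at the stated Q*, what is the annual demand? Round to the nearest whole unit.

53,268 units per year

From Q* = √(2DS/H) ⇒ Q*² = 2DS/H.
D = Q²H / (2S) = 816² × 32 / (2 × 200) = 53,268.48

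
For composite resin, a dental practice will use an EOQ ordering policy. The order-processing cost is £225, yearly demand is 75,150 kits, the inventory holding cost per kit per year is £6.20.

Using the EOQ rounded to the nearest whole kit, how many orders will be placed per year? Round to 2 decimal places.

2DS/H = 2·75,150·225/6.2 = 5,454,435.48
EOQ = √5,454,435.48 ≈ 2,335.47 → Q = 2,335
Orders per year = D/Q = 75,150 / 2,335 = 32.184

32.18 orders per year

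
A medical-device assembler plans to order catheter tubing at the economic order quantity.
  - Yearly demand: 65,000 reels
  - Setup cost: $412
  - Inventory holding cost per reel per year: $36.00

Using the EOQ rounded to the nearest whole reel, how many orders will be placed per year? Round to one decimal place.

53.3 orders per year

Q* = √(2·D·S / H) = √(2·65,000·412 / 36) = √1,487,777.8 ≈ 1,219.74 → Q = 1,220
Orders per year = D/Q = 65,000 / 1,220 = 53.279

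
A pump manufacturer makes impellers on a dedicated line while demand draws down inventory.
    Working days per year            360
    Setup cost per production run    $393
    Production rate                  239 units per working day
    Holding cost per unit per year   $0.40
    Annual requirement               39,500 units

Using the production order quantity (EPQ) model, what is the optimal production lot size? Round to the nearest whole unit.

Daily demand d = 39,500/360 = 109.722; p = 239; 1 − d/p = 0.54091
EPQ = √(2DS / (H(1 − d/p)))
    = √(2 × 39,500 × 393 / (0.4 × 0.54091)) ≈ 11,978.90

11,979 units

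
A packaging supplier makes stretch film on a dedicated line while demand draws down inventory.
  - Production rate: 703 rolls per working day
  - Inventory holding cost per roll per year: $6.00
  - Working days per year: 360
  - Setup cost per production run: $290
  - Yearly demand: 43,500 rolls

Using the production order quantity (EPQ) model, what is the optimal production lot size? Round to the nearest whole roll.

2,253 rolls

d = 43,500/360 = 120.8333 rolls/day;  effective holding cost H(1 − d/p) = 6·(1 − 120.8333/703) = 4.96871
Q* = √(2DS / H_eff) = √(2·43,500·290 / 4.96871) ≈ 2,253.39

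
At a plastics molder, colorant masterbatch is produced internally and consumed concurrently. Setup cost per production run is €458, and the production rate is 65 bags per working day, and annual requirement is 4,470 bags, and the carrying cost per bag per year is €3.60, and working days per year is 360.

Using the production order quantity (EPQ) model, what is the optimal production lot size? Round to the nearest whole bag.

1,186 bags

Daily demand d = 4,470/360 = 12.417; p = 65; 1 − d/p = 0.80897
EPQ = √(2DS / (H(1 − d/p)))
    = √(2 × 4,470 × 458 / (3.6 × 0.80897)) ≈ 1,185.72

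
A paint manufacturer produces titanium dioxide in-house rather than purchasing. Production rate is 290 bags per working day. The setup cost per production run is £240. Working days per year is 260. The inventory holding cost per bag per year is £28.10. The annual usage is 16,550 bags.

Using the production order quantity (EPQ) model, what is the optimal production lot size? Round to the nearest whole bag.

d = 16,550/260 = 63.6538 bags/day;  effective holding cost H(1 − d/p) = 28.1·(1 − 63.6538/290) = 21.93216
Q* = √(2DS / H_eff) = √(2·16,550·240 / 21.93216) ≈ 601.84

602 bags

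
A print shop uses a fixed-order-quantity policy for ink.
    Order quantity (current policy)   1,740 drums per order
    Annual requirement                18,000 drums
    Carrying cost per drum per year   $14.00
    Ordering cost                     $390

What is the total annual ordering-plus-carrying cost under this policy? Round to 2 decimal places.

Ordering: D/Q × S = 18,000/1,740 × $390 = $4,034.48
Holding:  Q/2 × H = 1,740/2 × $14 = $12,180.00
Total = $4,034.48 + $12,180.00 = $16,214.48

$16,214.48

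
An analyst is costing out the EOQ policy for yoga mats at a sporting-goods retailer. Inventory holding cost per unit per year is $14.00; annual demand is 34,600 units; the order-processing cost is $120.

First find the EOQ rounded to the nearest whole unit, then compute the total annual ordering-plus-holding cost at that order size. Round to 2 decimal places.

Q* = √(2·D·S / H) = √(2·34,600·120 / 14) = √593,142.9 ≈ 770.16 → Q = 770 units
Ordering: D/Q × S = 34,600/770 × $120 = $5,392.21
Holding:  Q/2 × H = 770/2 × $14 = $5,390.00
Total = $5,392.21 + $5,390.00 = $10,782.21

$10,782.21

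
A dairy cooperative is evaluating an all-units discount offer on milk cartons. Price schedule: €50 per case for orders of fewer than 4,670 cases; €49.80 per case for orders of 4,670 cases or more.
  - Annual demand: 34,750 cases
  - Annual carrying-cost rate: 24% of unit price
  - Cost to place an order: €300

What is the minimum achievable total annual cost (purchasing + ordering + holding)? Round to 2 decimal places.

H₁ = 24%×€50 = €12.0000;  H₂ = 24%×€49.80 = €11.9520
EOQ₁ = √(2×34,750×300/12.0000) = 1,318.14  (< 4,670, feasible at tier 1)
EOQ₂ = √(2×34,750×300/11.9520) = 1,320.79  (< 4,670 → use Q = 4,670 at tier-2 price)
TC(tier 1 (EOQ₁), Q≈1,318.1) = €1,753,317.71
TC(tier 2, Q≈4,670.0) = €1,760,690.25
Minimum at tier 1 (EOQ₁): €1,753,317.71

€1,753,317.71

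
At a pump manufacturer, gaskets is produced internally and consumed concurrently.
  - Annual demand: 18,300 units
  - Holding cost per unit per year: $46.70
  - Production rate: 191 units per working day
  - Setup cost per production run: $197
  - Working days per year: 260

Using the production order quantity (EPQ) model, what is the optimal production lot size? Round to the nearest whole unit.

d = 18,300/260 = 70.3846 units/day;  effective holding cost H(1 − d/p) = 46.7·(1 − 70.3846/191) = 29.49078
Q* = √(2DS / H_eff) = √(2·18,300·197 / 29.49078) ≈ 494.46

494 units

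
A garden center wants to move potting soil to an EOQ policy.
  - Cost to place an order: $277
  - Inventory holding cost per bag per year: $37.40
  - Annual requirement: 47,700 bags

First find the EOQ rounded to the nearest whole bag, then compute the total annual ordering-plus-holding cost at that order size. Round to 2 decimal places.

$31,437.64

EOQ = √(2DS/H) = √(2 × 47,700 × 277 / 37.4)
    = √(706,572.19) ≈ 840.58 → Q = 841 bags
Ordering: D/Q × S = 47,700/841 × $277 = $15,710.94
Holding:  Q/2 × H = 841/2 × $37.4 = $15,726.70
Total = $15,710.94 + $15,726.70 = $31,437.64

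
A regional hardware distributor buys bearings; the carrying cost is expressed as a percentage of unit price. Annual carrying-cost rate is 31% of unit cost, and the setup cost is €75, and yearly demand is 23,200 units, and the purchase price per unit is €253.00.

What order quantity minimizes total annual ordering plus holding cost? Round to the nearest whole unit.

211 units

Holding cost per unit per year: H = 31% × €253 = €78.4300
Q* = √(2·D·S / H) = √(2·23,200·75 / 78.43) = √44,370.8 ≈ 210.64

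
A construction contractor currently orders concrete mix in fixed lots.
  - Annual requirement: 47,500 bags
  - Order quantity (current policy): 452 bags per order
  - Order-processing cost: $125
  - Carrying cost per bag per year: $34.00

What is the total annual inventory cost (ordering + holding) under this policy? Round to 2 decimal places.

Ordering: D/Q × S = 47,500/452 × $125 = $13,136.06
Holding:  Q/2 × H = 452/2 × $34 = $7,684.00
Total = $13,136.06 + $7,684.00 = $20,820.06

$20,820.06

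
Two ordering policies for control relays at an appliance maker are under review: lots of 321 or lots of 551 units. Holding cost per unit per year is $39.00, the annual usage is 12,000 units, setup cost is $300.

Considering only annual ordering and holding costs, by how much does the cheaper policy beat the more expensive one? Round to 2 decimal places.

Annual cost at Q: ordering D·S/Q plus holding Q·H/2.
TC(321) = (12,000/321)×300 + (321/2)×39 = $17,474.45
TC(551) = (12,000/551)×300 + (551/2)×39 = $17,278.08
|ΔTC| = |$17,474.45 − $17,278.08| = $196.38

$196.38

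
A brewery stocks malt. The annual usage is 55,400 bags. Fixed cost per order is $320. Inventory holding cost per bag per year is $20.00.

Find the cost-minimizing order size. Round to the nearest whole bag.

1,331 bags

2DS/H = 2·55,400·320/20 = 1,772,800.00
EOQ = √1,772,800.00 ≈ 1,331.47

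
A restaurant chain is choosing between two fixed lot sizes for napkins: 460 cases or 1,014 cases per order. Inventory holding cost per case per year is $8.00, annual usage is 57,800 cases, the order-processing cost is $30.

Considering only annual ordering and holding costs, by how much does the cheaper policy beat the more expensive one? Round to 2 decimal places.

$156.49

For each Q, cost = (D/Q)·S + (Q/2)·H.
TC(460) = (57,800/460)×30 + (460/2)×8 = $5,609.57
TC(1,014) = (57,800/1,014)×30 + (1,014/2)×8 = $5,766.06
Lots of 460 are cheaper by $156.49.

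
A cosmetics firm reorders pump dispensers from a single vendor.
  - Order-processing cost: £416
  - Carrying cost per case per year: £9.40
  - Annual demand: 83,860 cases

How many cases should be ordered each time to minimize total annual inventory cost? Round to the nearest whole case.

2,724 cases

Q* = √(2·D·S / H) = √(2·83,860·416 / 9.4) = √7,422,502.1 ≈ 2,724.43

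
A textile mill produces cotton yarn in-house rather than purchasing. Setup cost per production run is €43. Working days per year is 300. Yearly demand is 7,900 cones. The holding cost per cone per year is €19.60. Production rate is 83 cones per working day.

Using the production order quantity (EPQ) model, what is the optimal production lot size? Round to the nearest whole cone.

d = 7,900/300 = 26.3333 cones/day;  effective holding cost H(1 − d/p) = 19.6·(1 − 26.3333/83) = 13.38153
Q* = √(2DS / H_eff) = √(2·7,900·43 / 13.38153) ≈ 225.33

225 cones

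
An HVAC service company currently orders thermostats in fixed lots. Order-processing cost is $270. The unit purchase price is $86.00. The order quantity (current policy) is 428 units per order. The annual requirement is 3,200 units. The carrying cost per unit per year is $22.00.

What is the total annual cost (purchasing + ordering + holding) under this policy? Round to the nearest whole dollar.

Ordering: D/Q × S = 3,200/428 × $270 = $2,018.69
Holding:  Q/2 × H = 428/2 × $22 = $4,708.00
Purchase cost = D·C = 3,200 × 86 = $275,200.00
Total = $2,018.69 + $4,708.00 + $275,200.00 = $281,926.69

$281,927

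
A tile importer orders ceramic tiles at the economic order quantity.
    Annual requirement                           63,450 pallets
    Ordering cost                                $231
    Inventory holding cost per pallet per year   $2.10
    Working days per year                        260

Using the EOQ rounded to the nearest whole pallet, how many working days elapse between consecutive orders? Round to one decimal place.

Q* = √(2·D·S / H) = √(2·63,450·231 / 2.1) = √13,959,000.0 ≈ 3,736.17 → Q = 3,736 pallets
Days between orders = 260 / (D/Q) = 260 / 16.983 ≈ 15.309

15.3 days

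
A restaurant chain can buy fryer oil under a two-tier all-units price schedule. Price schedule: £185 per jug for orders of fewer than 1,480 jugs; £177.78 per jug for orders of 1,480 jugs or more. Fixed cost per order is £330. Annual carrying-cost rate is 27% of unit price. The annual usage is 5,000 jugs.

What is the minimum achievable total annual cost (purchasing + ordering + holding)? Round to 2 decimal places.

£925,535.31

H₁ = 27%×£185 = £49.9500;  H₂ = 27%×£177.78 = £48.0006
EOQ₁ = √(2×5,000×330/49.9500) = 257.03  (< 1,480, feasible at tier 1)
EOQ₂ = √(2×5,000×330/48.0006) = 262.20  (< 1,480 → use Q = 1,480 at tier-2 price)
TC(tier 1 (EOQ₁), Q≈257.0) = £937,838.81
TC(tier 2, Q≈1,480.0) = £925,535.31
Minimum at tier 2: £925,535.31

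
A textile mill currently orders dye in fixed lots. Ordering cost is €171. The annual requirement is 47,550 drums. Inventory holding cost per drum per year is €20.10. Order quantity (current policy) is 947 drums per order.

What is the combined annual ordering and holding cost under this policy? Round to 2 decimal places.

€18,103.46

Ordering: D/Q × S = 47,550/947 × €171 = €8,586.11
Holding:  Q/2 × H = 947/2 × €20.1 = €9,517.35
Total = €8,586.11 + €9,517.35 = €18,103.46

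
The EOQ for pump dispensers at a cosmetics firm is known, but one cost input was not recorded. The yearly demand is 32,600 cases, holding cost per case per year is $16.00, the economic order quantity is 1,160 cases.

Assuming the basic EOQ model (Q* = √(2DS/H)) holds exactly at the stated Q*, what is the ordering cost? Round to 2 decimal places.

EOQ relation: Q² = 2DS/H, so rearrange for the unknown.
S = Q²H / (2D) = 1,160² × 16 / (2 × 32,600) = 330.2086

$330.21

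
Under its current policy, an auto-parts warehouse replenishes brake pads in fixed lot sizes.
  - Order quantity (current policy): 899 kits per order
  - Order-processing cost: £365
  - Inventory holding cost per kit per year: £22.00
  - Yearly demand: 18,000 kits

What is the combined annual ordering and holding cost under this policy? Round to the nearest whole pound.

£17,197

Annual ordering cost = (D/Q)·S = (18,000/899) × 365 = £7,308.12
Annual holding cost  = (Q/2)·H = (899/2) × 22 = £9,889.00
Total = £7,308.12 + £9,889.00 = £17,197.12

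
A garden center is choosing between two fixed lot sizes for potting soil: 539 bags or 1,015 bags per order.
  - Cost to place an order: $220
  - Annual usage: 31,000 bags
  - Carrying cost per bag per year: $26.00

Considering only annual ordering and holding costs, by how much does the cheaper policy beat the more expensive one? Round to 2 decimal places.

TC(Q) = (D/Q)S + (Q/2)H
TC(539) = (31,000/539)×220 + (539/2)×26 = $19,660.06
TC(1,015) = (31,000/1,015)×220 + (1,015/2)×26 = $19,914.21
Cheaper: Q = 539.  Difference = $254.15

$254.15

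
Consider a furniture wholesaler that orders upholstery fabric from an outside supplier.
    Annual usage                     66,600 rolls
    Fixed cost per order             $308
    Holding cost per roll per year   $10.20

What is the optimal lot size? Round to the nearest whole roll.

Q* = √(2·D·S / H) = √(2·66,600·308 / 10.2) = √4,022,117.6 ≈ 2,005.52

2,006 rolls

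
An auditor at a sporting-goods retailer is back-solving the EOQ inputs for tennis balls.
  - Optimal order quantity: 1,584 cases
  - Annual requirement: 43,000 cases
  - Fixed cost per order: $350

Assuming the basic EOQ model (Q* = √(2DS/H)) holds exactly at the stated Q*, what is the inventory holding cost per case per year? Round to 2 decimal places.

$12.00

Since Q* = (2DS/H)^½, squaring gives Q*²·H = 2DS.
H = 2DS / Q² = 2 × 43,000 × 350 / 1,584² = 11.9965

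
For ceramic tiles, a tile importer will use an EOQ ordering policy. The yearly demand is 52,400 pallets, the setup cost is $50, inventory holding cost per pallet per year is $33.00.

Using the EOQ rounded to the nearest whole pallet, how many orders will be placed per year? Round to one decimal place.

131.7 orders per year

2DS/H = 2·52,400·50/33 = 158,787.88
EOQ = √158,787.88 ≈ 398.48 → Q = 398
N = D/Q = 52,400/398 ≈ 131.658 orders/yr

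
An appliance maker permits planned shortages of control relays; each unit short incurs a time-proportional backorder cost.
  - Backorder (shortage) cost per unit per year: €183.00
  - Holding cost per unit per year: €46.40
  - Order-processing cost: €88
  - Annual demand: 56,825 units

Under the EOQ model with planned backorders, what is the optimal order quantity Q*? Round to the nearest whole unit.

520 units

Basic EOQ = √(2·56,825·88/46.4) = 464.266
Backorder adjustment √((H+b)/b) = √((46.4+183)/183) = 1.1196
Q* = 464.266 × 1.1196 ≈ 519.80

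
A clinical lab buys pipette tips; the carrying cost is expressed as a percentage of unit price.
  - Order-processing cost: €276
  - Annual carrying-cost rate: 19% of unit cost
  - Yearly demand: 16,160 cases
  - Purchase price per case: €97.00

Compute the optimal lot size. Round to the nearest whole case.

696 cases

Carrying cost H = €97 × 19% = €18.4300/case/yr
2DS/H = 2·16,160·276/18.43 = 484,010.85
EOQ = √484,010.85 ≈ 695.71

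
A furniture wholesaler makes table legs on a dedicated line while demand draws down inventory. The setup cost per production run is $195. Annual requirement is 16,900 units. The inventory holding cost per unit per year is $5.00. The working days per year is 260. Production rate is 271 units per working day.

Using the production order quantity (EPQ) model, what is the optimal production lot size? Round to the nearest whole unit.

Daily demand d = 16,900/260 = 65.000; p = 271; 1 − d/p = 0.76015
EPQ = √(2DS / (H(1 − d/p)))
    = √(2 × 16,900 × 195 / (5 × 0.76015)) ≈ 1,316.87

1,317 units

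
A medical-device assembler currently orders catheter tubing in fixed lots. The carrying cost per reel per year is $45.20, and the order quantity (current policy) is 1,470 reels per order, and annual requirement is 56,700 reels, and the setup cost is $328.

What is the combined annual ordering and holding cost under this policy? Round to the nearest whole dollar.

$45,873

Annual ordering cost = (D/Q)·S = (56,700/1,470) × 328 = $12,651.43
Annual holding cost  = (Q/2)·H = (1,470/2) × 45.2 = $33,222.00
Total = $12,651.43 + $33,222.00 = $45,873.43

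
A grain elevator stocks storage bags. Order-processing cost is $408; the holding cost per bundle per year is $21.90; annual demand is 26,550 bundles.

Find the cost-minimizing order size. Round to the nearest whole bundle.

995 bundles

2DS/H = 2·26,550·408/21.9 = 989,260.27
EOQ = √989,260.27 ≈ 994.62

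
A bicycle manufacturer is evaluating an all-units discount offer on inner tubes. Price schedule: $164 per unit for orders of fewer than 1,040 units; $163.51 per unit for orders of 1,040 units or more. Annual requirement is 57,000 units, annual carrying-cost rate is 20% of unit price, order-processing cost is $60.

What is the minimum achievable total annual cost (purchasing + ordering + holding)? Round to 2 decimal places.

H₁ = 20%×$164 = $32.8000;  H₂ = 20%×$163.51 = $32.7020
EOQ₁ = √(2×57,000×60/32.8000) = 456.66  (< 1,040, feasible at tier 1)
EOQ₂ = √(2×57,000×60/32.7020) = 457.34  (< 1,040 → use Q = 1,040 at tier-2 price)
TC(tier 1 (EOQ₁), Q≈456.7) = $9,362,978.38
TC(tier 2, Q≈1,040.0) = $9,340,363.50
Minimum at tier 2: $9,340,363.50

$9,340,363.50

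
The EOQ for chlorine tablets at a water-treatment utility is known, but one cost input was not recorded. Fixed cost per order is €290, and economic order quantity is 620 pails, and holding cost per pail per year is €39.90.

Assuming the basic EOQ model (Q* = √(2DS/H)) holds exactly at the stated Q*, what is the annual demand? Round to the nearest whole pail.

26,444 pails per year

Since Q* = (2DS/H)^½, squaring gives Q*²·H = 2DS.
D = Q²H / (2S) = 620² × 39.9 / (2 × 290) = 26,444.07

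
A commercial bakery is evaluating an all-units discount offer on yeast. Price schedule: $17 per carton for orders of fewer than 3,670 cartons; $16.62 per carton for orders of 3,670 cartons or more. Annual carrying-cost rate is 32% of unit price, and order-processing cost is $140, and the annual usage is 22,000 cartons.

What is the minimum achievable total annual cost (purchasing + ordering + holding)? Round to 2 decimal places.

$376,238.50

H₁ = 32%×$17 = $5.4400;  H₂ = 32%×$16.62 = $5.3184
EOQ₁ = √(2×22,000×140/5.4400) = 1,064.12  (< 3,670, feasible at tier 1)
EOQ₂ = √(2×22,000×140/5.3184) = 1,076.22  (< 3,670 → use Q = 3,670 at tier-2 price)
TC(tier 1 (EOQ₁), Q≈1,064.1) = $379,788.82
TC(tier 2, Q≈3,670.0) = $376,238.50
Minimum at tier 2: $376,238.50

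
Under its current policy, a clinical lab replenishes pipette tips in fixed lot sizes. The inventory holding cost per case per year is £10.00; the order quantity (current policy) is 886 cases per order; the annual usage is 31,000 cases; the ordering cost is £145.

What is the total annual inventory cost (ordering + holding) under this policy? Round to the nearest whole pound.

£9,503

Orders/yr = 31,000/886 = 34.989; ordering cost = 34.989 × £145 = £5,073.36
Average inventory = 886/2 = 443; holding cost = 443 × £10 = £4,430.00
Total = £5,073.36 + £4,430.00 = £9,503.36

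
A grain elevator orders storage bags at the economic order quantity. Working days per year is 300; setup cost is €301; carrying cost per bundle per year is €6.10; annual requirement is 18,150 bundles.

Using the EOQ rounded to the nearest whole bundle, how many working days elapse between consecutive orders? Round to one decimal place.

EOQ = √(2DS/H) = √(2 × 18,150 × 301 / 6.1)
    = √(1,791,196.72) ≈ 1,338.36 → Q = 1,338 bundles
Cycle time = (working days × Q)/D = (300 × 1,338) / 18,150 = 22.116 days

22.1 days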